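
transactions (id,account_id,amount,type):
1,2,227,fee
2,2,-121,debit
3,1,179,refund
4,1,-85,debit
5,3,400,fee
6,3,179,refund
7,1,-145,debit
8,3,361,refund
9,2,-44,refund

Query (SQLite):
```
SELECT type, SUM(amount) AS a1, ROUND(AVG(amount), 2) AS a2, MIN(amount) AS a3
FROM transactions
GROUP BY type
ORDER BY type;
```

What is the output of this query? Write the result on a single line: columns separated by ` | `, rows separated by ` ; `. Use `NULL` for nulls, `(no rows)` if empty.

Group transactions by type.
Per group compute: SUM(amount), ROUND(AVG(amount), 2), MIN(amount).
  debit: ids {2, 4, 7} → SUM(amount)=-351, ROUND(AVG(amount), 2)=-117, MIN(amount)=-145
  fee: ids {1, 5} → SUM(amount)=627, ROUND(AVG(amount), 2)=313.5, MIN(amount)=227
  refund: ids {3, 6, 8, 9} → SUM(amount)=675, ROUND(AVG(amount), 2)=168.75, MIN(amount)=-44

debit | -351 | -117 | -145 ; fee | 627 | 313.5 | 227 ; refund | 675 | 168.75 | -44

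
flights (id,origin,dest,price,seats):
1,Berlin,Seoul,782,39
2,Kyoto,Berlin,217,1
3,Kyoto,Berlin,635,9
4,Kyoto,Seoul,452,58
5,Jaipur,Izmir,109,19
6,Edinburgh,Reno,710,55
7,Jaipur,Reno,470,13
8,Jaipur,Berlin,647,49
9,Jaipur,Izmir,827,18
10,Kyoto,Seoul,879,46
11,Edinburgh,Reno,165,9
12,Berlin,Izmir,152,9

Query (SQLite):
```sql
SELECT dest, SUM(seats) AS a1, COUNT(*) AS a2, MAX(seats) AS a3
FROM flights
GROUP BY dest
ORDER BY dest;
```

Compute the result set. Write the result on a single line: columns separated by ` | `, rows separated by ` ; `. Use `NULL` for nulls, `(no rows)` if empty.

Berlin | 59 | 3 | 49 ; Izmir | 46 | 3 | 19 ; Reno | 77 | 3 | 55 ; Seoul | 143 | 3 | 58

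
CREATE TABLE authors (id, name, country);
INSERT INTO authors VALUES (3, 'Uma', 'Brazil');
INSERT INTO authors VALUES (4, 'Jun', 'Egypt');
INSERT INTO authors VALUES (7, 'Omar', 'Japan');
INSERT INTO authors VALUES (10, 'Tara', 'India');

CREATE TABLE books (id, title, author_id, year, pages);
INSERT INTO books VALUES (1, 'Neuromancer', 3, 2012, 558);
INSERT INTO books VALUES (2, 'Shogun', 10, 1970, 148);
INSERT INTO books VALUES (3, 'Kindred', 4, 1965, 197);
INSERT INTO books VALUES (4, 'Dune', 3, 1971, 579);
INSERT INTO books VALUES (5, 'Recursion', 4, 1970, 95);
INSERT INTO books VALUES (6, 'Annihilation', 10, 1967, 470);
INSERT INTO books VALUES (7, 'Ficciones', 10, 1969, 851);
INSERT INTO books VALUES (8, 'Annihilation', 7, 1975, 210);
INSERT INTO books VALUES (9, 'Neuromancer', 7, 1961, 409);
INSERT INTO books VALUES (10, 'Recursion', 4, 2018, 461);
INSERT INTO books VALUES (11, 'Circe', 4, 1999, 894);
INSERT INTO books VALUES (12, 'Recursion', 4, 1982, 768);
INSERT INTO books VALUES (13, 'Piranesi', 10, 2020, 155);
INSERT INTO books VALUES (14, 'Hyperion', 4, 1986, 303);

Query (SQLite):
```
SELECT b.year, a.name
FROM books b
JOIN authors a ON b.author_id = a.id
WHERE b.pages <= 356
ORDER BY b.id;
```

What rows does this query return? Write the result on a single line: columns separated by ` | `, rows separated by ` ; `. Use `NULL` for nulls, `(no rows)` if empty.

1970 | Tara ; 1965 | Jun ; 1970 | Jun ; 1975 | Omar ; 2020 | Tara ; 1986 | Jun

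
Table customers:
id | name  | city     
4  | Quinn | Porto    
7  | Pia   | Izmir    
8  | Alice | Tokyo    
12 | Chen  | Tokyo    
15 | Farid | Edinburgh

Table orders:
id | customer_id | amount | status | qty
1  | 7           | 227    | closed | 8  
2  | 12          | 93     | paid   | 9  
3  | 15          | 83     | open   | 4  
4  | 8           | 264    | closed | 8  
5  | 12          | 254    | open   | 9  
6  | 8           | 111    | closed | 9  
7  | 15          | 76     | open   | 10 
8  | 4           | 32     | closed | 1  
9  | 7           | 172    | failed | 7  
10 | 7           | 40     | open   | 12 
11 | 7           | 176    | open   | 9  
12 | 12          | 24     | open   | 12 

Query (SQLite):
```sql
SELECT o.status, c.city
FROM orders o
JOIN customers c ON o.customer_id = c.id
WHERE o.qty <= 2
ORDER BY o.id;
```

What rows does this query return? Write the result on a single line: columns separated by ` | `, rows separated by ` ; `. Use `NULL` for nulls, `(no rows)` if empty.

closed | Porto

Each orders row matches the customers row where customer_id = customers.id.
Then keep rows with o.qty <= 2.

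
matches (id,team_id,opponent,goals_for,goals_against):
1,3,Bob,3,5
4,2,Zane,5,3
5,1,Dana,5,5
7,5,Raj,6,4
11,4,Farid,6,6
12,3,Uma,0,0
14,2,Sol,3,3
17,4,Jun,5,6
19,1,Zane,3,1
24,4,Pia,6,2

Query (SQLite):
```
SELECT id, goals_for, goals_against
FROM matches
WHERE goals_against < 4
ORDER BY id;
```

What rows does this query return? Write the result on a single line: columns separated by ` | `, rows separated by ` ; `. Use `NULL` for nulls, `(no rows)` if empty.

4 | 5 | 3 ; 12 | 0 | 0 ; 14 | 3 | 3 ; 19 | 3 | 1 ; 24 | 6 | 2

goals_against < 4: ids {4, 12, 14, 19, 24}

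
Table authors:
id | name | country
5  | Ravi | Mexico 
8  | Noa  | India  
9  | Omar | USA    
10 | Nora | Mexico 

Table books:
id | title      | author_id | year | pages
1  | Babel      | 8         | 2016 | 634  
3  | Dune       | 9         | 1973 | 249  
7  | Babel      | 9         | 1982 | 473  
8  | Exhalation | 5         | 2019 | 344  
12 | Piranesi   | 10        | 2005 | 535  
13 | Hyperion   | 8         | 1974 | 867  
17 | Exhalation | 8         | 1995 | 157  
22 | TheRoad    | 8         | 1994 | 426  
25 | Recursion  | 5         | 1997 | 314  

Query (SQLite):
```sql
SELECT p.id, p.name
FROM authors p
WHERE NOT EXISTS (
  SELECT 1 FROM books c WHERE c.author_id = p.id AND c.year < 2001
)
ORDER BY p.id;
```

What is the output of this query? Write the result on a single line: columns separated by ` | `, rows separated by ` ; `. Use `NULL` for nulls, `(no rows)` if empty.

For each authors row, check whether any books with matching author_id has year < 2001.
Keep rows where that is false.

10 | Nora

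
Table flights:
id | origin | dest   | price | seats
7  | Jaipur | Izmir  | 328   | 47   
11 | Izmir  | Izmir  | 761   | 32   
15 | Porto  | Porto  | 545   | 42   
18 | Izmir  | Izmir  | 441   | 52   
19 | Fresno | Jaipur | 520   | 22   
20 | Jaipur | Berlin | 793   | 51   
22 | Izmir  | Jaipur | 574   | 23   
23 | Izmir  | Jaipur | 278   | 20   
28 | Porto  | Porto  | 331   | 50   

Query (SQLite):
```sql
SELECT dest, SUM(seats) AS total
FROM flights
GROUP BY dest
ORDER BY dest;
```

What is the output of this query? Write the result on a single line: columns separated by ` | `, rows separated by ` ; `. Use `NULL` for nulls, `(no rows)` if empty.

Partition flights by dest; compute SUM(seats) within each group.
  Berlin: ids {20} → SUM(seats)=51
  Izmir: ids {7, 11, 18} → SUM(seats)=131
  Jaipur: ids {19, 22, 23} → SUM(seats)=65
  Porto: ids {15, 28} → SUM(seats)=92

Berlin | 51 ; Izmir | 131 ; Jaipur | 65 ; Porto | 92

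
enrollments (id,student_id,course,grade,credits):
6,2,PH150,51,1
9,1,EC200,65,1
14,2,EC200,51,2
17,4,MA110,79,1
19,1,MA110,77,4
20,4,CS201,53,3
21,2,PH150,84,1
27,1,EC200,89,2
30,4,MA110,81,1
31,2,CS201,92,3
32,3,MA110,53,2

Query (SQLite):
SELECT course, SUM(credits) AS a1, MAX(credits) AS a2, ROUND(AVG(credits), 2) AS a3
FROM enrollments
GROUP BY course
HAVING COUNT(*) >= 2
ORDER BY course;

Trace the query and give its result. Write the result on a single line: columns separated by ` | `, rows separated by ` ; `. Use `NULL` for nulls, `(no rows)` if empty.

CS201 | 6 | 3 | 3 ; EC200 | 5 | 2 | 1.67 ; MA110 | 8 | 4 | 2 ; PH150 | 2 | 1 | 1

Group enrollments by course.
Per group compute: SUM(credits), MAX(credits), ROUND(AVG(credits), 2).
HAVING: drop groups with fewer than 2 rows.
  CS201: ids {20, 31} → SUM(credits)=6, MAX(credits)=3, ROUND(AVG(credits), 2)=3
  EC200: ids {9, 14, 27} → SUM(credits)=5, MAX(credits)=2, ROUND(AVG(credits), 2)=1.67
  MA110: ids {17, 19, 30, 32} → SUM(credits)=8, MAX(credits)=4, ROUND(AVG(credits), 2)=2
  PH150: ids {6, 21} → SUM(credits)=2, MAX(credits)=1, ROUND(AVG(credits), 2)=1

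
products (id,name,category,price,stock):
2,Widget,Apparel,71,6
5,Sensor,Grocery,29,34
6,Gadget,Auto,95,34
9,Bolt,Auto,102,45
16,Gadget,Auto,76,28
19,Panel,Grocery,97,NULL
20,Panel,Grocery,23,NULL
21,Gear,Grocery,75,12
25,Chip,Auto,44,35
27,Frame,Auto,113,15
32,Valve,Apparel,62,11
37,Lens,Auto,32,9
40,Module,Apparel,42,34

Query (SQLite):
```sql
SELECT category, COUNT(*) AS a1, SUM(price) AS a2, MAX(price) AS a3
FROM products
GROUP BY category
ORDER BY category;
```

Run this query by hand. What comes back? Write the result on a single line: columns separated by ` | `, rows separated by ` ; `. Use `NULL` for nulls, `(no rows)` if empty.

Apparel | 3 | 175 | 71 ; Auto | 6 | 462 | 113 ; Grocery | 4 | 224 | 97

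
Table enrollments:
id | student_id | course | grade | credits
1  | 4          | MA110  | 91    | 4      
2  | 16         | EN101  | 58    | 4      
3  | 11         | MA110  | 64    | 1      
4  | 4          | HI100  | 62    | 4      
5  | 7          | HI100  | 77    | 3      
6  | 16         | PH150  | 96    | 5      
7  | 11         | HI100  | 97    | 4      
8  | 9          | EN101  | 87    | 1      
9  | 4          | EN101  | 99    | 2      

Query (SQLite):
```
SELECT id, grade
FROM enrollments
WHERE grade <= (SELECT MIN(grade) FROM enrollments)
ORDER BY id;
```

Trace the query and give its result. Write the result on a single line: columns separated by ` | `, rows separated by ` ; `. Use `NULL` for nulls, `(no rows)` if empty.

2 | 58

Scalar subquery: MIN(grade) over all enrollments rows = 58.
Keep rows where grade <= that value.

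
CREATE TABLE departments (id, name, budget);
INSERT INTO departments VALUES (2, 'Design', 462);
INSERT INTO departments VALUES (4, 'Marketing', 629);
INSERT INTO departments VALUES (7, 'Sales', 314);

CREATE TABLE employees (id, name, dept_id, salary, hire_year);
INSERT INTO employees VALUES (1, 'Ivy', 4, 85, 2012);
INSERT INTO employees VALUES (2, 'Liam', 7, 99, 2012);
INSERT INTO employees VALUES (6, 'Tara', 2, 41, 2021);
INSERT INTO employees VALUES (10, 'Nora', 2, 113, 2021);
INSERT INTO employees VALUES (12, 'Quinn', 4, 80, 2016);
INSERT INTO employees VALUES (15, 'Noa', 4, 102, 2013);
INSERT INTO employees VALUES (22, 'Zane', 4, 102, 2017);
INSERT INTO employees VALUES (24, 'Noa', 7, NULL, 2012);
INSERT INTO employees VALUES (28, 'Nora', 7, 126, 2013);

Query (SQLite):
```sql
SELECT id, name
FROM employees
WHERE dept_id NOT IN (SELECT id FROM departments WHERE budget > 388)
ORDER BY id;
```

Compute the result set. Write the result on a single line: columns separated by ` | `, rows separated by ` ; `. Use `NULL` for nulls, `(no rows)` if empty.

2 | Liam ; 24 | Noa ; 28 | Nora

Inner query: departments.id where budget > 388.
Outer: keep employees rows whose dept_id is not in that set.
Inner query → {2, 4}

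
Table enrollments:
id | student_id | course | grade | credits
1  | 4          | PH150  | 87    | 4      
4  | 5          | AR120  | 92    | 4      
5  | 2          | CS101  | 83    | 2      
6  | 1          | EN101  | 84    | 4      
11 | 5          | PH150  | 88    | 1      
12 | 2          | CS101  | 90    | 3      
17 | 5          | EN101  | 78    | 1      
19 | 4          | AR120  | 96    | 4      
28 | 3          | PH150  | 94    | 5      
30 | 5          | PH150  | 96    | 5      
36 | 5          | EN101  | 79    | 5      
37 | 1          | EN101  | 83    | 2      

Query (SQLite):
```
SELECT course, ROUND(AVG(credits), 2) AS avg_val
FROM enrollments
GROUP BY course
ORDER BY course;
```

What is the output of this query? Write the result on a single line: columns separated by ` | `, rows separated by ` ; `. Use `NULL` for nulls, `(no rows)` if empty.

AR120 | 4 ; CS101 | 2.5 ; EN101 | 3 ; PH150 | 3.75

Partition enrollments by course; compute ROUND(AVG(credits), 2) within each group.
  AR120: ids {4, 19} → ROUND(AVG(credits), 2)=4
  CS101: ids {5, 12} → ROUND(AVG(credits), 2)=2.5
  EN101: ids {6, 17, 36, 37} → ROUND(AVG(credits), 2)=3
  PH150: ids {1, 11, 28, 30} → ROUND(AVG(credits), 2)=3.75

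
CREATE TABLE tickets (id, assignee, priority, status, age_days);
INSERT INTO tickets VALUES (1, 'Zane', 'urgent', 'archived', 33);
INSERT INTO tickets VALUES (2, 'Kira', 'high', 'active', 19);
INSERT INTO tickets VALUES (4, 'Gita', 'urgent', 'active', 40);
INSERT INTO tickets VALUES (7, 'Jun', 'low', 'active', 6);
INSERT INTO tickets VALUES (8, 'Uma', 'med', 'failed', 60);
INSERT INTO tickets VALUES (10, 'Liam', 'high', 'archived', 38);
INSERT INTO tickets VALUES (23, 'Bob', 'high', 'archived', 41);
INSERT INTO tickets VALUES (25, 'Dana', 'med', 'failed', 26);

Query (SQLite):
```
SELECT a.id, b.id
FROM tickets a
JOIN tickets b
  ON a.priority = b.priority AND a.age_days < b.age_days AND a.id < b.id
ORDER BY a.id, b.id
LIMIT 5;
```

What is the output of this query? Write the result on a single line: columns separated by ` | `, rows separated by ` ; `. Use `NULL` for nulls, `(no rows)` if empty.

1 | 4 ; 2 | 10 ; 2 | 23 ; 10 | 23

Pairs (a,b) with same priority, a.age_days < b.age_days, a.id < b.id.
priority groups: high:{2,10,23} low:{7} med:{8,25} urgent:{1,4}
Ordered by (a.id, b.id); first 5.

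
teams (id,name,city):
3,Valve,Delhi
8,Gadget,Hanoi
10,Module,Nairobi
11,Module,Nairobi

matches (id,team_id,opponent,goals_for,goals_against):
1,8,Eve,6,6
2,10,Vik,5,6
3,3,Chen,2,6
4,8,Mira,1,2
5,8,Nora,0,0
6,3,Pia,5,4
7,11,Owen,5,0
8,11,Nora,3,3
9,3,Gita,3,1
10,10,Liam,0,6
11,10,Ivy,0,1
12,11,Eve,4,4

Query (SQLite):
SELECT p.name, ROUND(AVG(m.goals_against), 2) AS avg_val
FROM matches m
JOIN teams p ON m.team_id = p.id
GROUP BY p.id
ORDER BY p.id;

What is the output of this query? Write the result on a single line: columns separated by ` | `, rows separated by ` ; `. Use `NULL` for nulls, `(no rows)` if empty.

Valve | 3.67 ; Gadget | 2.67 ; Module | 4.33 ; Module | 2.33

Join each matches row to its teams via team_id.
Group joined rows by teams.id; compute ROUND(AVG(m.goals_against), 2) per group.
  3: ids {3, 6, 9} → ROUND(AVG(m.goals_against), 2)=3.67
  8: ids {1, 4, 5} → ROUND(AVG(m.goals_against), 2)=2.67
  10: ids {2, 10, 11} → ROUND(AVG(m.goals_against), 2)=4.33
  11: ids {7, 8, 12} → ROUND(AVG(m.goals_against), 2)=2.33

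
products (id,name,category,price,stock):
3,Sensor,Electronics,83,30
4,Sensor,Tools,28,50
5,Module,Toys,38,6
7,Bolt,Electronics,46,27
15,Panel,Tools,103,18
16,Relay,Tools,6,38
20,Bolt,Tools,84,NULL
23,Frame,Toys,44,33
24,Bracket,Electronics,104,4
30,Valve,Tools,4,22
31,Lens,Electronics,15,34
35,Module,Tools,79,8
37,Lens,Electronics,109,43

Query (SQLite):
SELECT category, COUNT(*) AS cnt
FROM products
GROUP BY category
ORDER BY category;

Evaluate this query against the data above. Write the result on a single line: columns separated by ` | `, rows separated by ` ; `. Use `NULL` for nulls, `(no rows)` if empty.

Electronics | 5 ; Tools | 6 ; Toys | 2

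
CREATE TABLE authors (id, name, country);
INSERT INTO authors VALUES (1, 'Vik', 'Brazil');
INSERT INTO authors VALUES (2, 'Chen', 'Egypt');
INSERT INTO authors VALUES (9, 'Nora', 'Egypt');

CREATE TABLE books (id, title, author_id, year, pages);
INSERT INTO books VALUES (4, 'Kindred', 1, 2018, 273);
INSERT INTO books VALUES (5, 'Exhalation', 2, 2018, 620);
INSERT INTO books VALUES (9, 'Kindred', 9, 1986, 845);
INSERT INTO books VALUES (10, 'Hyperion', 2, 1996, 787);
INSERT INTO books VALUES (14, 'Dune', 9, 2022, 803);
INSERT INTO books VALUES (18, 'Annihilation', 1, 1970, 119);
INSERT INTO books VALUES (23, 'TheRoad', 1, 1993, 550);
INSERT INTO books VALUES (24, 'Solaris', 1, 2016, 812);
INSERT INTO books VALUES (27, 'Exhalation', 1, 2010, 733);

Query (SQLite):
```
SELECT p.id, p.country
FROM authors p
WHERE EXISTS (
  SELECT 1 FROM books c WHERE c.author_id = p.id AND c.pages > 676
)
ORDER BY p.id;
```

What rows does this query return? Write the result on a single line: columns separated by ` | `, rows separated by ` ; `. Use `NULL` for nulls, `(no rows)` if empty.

1 | Brazil ; 2 | Egypt ; 9 | Egypt

For each authors row, check whether any books with matching author_id has pages > 676.
Keep rows where that is true.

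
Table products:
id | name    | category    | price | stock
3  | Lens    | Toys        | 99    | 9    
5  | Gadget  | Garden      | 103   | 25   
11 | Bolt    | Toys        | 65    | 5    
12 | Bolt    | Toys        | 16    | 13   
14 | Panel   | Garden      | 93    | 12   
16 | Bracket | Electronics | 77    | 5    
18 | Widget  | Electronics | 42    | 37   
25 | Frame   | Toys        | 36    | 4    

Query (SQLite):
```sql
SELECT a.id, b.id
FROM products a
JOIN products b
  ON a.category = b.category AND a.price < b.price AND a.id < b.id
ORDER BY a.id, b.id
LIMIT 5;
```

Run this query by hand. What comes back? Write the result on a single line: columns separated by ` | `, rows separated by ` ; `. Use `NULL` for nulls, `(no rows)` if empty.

Pairs (a,b) with same category, a.price < b.price, a.id < b.id.
category groups: Electronics:{16,18} Garden:{5,14} Toys:{3,11,12,25}
Ordered by (a.id, b.id); first 5.

12 | 25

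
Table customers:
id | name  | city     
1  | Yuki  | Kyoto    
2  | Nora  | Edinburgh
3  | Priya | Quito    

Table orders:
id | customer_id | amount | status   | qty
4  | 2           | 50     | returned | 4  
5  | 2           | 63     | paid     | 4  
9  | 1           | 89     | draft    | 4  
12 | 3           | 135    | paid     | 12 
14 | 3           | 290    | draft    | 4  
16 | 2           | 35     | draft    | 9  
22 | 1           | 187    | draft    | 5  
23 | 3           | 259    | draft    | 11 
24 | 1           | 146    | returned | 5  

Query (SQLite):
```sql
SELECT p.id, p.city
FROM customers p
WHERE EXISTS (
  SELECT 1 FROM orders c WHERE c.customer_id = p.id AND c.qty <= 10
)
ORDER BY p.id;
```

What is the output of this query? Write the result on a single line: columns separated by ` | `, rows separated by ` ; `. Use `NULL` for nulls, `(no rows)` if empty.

For each customers row, check whether any orders with matching customer_id has qty <= 10.
Keep rows where that is true.

1 | Kyoto ; 2 | Edinburgh ; 3 | Quito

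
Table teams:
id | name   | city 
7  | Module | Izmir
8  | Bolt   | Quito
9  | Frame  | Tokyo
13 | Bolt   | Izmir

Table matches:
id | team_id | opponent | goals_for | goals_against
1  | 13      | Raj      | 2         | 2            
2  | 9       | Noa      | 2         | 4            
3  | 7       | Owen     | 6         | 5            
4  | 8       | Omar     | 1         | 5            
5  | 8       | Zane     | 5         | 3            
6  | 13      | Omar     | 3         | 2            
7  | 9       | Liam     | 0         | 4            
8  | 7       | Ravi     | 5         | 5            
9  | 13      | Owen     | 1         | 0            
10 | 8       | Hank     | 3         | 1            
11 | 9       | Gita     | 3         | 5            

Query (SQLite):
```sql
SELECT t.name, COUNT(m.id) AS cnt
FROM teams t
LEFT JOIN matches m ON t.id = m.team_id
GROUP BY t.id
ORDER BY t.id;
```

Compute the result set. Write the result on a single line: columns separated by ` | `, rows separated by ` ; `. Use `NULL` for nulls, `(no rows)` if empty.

LEFT JOIN keeps every teams row; unmatched ones get NULL for matches columns.
Group by teams.id and compute COUNT(m.id). COUNT(col) of an all-NULL group is 0.
  7: ids {3, 8} → COUNT(m.id)=2
  8: ids {4, 5, 10} → COUNT(m.id)=3
  9: ids {2, 7, 11} → COUNT(m.id)=3
  13: ids {1, 6, 9} → COUNT(m.id)=3

Module | 2 ; Bolt | 3 ; Frame | 3 ; Bolt | 3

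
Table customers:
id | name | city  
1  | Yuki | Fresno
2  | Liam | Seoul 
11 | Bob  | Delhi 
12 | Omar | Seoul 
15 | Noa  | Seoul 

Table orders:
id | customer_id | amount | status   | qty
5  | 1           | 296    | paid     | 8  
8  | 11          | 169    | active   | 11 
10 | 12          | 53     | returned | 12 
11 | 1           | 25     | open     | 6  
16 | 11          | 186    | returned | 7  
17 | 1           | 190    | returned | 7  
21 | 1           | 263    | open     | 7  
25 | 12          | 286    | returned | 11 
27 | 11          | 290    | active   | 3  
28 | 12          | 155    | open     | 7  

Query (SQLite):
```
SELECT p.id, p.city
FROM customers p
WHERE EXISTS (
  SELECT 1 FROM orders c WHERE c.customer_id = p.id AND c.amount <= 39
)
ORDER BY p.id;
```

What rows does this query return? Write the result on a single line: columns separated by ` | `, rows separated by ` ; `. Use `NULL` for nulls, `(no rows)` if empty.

1 | Fresno

For each customers row, check whether any orders with matching customer_id has amount <= 39.
Keep rows where that is true.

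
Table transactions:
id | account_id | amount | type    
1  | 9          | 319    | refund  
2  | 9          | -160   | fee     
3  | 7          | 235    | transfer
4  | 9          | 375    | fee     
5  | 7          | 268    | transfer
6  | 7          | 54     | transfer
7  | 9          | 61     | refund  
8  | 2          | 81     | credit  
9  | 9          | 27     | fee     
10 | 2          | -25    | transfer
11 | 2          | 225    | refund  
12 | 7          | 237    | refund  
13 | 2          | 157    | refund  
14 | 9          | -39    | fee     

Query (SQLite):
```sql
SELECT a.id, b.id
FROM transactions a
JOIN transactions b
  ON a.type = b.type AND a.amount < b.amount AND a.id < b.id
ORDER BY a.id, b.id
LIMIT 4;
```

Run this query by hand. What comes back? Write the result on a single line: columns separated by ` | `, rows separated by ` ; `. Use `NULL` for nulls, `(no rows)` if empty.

Pairs (a,b) with same type, a.amount < b.amount, a.id < b.id.
type groups: credit:{8} fee:{2,4,9,14} refund:{1,7,11,12,13} transfer:{3,5,6,10}
Ordered by (a.id, b.id); first 4.

2 | 4 ; 2 | 9 ; 2 | 14 ; 3 | 5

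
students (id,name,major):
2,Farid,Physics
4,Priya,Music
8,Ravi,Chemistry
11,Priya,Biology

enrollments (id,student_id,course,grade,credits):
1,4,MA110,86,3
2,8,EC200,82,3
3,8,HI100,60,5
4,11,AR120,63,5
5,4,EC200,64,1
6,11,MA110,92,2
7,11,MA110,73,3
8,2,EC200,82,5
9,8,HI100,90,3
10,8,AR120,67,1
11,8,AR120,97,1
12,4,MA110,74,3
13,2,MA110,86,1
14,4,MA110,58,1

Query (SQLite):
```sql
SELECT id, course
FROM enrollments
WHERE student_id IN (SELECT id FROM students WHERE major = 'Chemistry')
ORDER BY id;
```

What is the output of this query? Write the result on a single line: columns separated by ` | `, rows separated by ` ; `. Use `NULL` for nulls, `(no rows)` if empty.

Inner query: students.id where major = 'Chemistry'.
Outer: keep enrollments rows whose student_id is in that set.
Inner query → {8}

2 | EC200 ; 3 | HI100 ; 9 | HI100 ; 10 | AR120 ; 11 | AR120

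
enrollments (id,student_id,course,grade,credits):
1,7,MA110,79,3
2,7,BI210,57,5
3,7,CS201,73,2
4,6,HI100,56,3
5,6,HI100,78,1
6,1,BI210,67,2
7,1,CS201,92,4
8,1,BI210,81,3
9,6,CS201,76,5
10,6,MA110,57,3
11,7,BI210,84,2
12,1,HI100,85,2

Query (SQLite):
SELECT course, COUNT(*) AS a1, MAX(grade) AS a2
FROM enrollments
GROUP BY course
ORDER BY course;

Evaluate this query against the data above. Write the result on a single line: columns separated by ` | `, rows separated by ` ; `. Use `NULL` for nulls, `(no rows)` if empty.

BI210 | 4 | 84 ; CS201 | 3 | 92 ; HI100 | 3 | 85 ; MA110 | 2 | 79

Group enrollments by course.
Per group compute: COUNT(*), MAX(grade).
  BI210: ids {2, 6, 8, 11} → COUNT(*)=4, MAX(grade)=84
  CS201: ids {3, 7, 9} → COUNT(*)=3, MAX(grade)=92
  HI100: ids {4, 5, 12} → COUNT(*)=3, MAX(grade)=85
  MA110: ids {1, 10} → COUNT(*)=2, MAX(grade)=79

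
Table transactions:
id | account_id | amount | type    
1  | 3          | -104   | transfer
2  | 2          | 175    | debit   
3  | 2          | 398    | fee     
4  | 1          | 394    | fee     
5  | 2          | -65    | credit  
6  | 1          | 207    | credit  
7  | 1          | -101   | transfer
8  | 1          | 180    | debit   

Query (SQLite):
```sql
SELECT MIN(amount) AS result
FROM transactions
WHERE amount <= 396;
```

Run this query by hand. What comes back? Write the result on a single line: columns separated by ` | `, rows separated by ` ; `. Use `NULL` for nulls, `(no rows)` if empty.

Rows where amount <= 396 → amount values: [-104, 175, 394, -65, 207, -101, 180].
MIN of non-NULL values = -104.

-104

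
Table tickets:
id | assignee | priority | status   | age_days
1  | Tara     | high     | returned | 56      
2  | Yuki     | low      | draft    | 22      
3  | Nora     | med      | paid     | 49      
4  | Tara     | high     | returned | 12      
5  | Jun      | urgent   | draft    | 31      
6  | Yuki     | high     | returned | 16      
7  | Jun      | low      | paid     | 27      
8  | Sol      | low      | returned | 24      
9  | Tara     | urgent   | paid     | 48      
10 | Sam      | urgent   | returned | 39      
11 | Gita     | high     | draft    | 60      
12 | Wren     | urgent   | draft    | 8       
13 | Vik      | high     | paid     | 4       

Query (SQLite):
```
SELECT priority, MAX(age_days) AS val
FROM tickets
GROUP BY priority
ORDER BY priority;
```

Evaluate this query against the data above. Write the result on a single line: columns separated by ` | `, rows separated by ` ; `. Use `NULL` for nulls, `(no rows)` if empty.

Partition tickets by priority; compute MAX(age_days) within each group.
  high: ids {1, 4, 6, 11, 13} → MAX(age_days)=60
  low: ids {2, 7, 8} → MAX(age_days)=27
  med: ids {3} → MAX(age_days)=49
  urgent: ids {5, 9, 10, 12} → MAX(age_days)=48

high | 60 ; low | 27 ; med | 49 ; urgent | 48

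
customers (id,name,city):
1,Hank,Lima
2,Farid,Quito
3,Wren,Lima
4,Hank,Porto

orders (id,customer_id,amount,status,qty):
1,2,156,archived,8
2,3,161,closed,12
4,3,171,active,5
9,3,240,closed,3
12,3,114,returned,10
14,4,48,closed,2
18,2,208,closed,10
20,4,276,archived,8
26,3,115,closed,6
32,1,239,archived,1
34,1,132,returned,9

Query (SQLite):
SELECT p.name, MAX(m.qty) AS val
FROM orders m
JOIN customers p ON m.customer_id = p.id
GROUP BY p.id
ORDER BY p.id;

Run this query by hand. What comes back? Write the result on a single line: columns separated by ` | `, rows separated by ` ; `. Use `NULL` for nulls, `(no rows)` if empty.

Hank | 9 ; Farid | 10 ; Wren | 12 ; Hank | 8

Join each orders row to its customers via customer_id.
Group joined rows by customers.id; compute MAX(m.qty) per group.
  1: ids {32, 34} → MAX(m.qty)=9
  2: ids {1, 18} → MAX(m.qty)=10
  3: ids {2, 4, 9, 12, 26} → MAX(m.qty)=12
  4: ids {14, 20} → MAX(m.qty)=8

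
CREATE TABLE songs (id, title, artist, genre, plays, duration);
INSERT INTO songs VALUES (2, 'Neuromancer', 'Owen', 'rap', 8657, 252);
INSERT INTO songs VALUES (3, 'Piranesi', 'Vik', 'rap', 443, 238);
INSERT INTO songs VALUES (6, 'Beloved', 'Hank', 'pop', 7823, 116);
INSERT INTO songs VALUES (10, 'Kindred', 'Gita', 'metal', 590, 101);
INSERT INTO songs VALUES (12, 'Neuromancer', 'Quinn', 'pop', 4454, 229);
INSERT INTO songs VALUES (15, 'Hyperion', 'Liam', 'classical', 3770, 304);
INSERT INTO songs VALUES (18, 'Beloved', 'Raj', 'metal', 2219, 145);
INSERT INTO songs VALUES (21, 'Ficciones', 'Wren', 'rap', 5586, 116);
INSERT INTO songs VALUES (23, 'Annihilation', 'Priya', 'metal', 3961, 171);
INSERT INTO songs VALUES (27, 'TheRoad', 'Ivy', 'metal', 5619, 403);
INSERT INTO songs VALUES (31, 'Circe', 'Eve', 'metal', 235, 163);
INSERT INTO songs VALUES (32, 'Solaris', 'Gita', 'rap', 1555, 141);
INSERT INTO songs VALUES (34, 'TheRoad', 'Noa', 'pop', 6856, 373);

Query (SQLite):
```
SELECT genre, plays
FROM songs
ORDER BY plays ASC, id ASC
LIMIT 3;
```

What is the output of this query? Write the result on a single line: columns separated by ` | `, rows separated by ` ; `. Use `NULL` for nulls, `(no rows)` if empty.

Sort by plays asc, tiebreak id asc: (235, id=31), (443, id=3), (590, id=10), (1555, id=32), (2219, id=18), (3770, id=15) …. Take first 3.

metal | 235 ; rap | 443 ; metal | 590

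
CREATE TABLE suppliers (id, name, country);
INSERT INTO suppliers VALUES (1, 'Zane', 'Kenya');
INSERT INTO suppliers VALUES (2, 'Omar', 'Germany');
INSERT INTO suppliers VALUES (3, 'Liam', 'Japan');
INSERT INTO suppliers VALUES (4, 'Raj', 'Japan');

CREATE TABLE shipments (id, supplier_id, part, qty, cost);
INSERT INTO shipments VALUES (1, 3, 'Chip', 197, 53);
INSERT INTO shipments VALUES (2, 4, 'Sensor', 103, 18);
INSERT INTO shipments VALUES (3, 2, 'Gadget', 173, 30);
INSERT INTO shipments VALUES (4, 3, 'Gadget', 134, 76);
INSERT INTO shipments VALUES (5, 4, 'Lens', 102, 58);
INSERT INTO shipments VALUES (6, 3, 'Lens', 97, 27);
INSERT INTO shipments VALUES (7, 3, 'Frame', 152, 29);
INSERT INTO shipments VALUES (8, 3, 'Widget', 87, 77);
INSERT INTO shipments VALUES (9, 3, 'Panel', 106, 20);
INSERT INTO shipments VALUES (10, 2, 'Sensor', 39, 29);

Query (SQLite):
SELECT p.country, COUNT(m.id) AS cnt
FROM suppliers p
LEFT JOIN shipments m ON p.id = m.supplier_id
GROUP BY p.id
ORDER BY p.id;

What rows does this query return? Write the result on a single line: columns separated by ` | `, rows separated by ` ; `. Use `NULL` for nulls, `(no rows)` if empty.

LEFT JOIN keeps every suppliers row; unmatched ones get NULL for shipments columns.
Group by suppliers.id and compute COUNT(m.id). COUNT(col) of an all-NULL group is 0.
  1: ids {—} → COUNT(m.id)=0
  2: ids {3, 10} → COUNT(m.id)=2
  3: ids {1, 4, 6, 7, 8, 9} → COUNT(m.id)=6
  4: ids {2, 5} → COUNT(m.id)=2

Kenya | 0 ; Germany | 2 ; Japan | 6 ; Japan | 2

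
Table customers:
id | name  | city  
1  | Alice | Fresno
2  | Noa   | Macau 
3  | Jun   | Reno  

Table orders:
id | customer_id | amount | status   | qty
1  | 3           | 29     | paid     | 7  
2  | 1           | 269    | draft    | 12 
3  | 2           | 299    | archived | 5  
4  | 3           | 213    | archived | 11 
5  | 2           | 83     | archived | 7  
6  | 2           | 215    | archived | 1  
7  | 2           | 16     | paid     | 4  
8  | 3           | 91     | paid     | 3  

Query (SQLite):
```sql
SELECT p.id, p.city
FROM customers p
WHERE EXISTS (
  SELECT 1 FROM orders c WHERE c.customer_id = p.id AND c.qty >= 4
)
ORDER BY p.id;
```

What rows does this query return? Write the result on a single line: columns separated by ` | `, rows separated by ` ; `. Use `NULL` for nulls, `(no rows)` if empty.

1 | Fresno ; 2 | Macau ; 3 | Reno

For each customers row, check whether any orders with matching customer_id has qty >= 4.
Keep rows where that is true.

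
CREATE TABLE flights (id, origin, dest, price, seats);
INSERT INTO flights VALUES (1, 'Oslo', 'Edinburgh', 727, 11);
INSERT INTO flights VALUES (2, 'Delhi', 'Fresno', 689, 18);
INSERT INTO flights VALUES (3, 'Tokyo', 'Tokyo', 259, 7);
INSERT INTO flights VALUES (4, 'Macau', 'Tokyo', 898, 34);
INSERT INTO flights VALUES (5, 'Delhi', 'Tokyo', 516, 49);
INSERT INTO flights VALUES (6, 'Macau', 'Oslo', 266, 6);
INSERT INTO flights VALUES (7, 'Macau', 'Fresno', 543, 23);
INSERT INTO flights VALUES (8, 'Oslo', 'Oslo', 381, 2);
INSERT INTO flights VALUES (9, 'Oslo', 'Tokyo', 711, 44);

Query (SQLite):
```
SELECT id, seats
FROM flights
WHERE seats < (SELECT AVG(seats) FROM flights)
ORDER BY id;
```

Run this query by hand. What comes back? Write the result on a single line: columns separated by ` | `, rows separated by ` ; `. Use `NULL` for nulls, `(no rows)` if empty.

1 | 11 ; 2 | 18 ; 3 | 7 ; 6 | 6 ; 8 | 2

Scalar subquery: AVG(seats) over all flights rows = 21.555556 (≈; comparison uses full precision).
Keep rows where seats < that value.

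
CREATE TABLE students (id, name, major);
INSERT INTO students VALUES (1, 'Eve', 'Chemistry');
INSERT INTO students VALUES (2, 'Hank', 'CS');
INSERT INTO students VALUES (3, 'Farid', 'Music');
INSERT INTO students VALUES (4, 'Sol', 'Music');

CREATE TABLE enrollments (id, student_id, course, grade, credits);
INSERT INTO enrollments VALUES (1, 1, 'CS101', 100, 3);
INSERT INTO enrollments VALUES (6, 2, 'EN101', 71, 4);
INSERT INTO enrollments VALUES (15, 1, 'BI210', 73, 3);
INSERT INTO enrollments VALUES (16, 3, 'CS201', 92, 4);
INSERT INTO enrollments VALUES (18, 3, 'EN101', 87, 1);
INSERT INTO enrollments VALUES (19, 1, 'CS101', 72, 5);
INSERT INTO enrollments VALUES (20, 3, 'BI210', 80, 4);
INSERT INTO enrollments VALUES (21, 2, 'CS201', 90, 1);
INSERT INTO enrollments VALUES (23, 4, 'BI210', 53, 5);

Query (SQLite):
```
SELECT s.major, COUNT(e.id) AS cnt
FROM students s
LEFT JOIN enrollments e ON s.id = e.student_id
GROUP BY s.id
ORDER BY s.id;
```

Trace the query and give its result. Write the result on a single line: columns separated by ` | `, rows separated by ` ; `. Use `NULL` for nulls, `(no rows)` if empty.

Chemistry | 3 ; CS | 2 ; Music | 3 ; Music | 1

LEFT JOIN keeps every students row; unmatched ones get NULL for enrollments columns.
Group by students.id and compute COUNT(e.id). COUNT(col) of an all-NULL group is 0.
  1: ids {1, 15, 19} → COUNT(e.id)=3
  2: ids {6, 21} → COUNT(e.id)=2
  3: ids {16, 18, 20} → COUNT(e.id)=3
  4: ids {23} → COUNT(e.id)=1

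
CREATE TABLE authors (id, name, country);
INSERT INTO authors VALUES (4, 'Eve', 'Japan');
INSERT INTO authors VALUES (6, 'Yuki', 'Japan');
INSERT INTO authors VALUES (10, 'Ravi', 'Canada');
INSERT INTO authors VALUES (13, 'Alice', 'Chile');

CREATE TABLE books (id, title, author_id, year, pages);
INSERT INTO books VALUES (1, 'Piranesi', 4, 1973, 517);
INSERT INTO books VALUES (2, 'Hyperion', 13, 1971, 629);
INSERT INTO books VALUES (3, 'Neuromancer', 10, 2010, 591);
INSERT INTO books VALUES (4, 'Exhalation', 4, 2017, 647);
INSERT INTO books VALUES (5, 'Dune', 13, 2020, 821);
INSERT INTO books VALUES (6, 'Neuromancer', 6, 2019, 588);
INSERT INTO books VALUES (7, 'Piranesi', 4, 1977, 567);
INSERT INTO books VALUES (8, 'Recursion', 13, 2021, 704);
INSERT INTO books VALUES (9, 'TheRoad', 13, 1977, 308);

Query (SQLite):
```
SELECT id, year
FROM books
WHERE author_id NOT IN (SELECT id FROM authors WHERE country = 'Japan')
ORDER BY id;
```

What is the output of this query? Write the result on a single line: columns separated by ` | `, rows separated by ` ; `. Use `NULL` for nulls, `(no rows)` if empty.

Inner query: authors.id where country = 'Japan'.
Outer: keep books rows whose author_id is not in that set.
Inner query → {4, 6}

2 | 1971 ; 3 | 2010 ; 5 | 2020 ; 8 | 2021 ; 9 | 1977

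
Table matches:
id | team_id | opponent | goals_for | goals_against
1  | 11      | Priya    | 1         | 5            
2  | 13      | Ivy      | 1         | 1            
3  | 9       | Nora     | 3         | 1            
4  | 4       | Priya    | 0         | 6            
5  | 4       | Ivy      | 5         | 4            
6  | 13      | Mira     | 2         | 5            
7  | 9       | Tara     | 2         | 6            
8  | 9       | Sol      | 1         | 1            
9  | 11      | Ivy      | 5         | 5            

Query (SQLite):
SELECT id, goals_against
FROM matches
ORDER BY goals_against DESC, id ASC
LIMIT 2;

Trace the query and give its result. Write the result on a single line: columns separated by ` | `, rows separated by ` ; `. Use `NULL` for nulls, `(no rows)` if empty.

Sort by goals_against desc, tiebreak id asc: (6, id=4), (6, id=7), (5, id=1), (5, id=6), (5, id=9) …. Take first 2.

4 | 6 ; 7 | 6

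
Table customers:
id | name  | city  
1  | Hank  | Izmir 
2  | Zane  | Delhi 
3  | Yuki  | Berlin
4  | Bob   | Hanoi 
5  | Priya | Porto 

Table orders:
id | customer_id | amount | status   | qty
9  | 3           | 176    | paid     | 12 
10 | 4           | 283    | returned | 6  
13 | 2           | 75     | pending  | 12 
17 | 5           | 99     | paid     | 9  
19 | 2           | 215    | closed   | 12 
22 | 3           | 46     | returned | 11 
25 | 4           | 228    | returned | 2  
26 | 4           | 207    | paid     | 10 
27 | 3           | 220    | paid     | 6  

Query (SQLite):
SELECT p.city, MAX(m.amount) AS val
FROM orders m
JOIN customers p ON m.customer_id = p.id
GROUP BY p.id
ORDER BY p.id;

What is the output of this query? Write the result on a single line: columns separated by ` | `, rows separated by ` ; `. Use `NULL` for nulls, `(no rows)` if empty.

Join each orders row to its customers via customer_id.
Group joined rows by customers.id; compute MAX(m.amount) per group.
  2: ids {13, 19} → MAX(m.amount)=215
  3: ids {9, 22, 27} → MAX(m.amount)=220
  4: ids {10, 25, 26} → MAX(m.amount)=283
  5: ids {17} → MAX(m.amount)=99

Delhi | 215 ; Berlin | 220 ; Hanoi | 283 ; Porto | 99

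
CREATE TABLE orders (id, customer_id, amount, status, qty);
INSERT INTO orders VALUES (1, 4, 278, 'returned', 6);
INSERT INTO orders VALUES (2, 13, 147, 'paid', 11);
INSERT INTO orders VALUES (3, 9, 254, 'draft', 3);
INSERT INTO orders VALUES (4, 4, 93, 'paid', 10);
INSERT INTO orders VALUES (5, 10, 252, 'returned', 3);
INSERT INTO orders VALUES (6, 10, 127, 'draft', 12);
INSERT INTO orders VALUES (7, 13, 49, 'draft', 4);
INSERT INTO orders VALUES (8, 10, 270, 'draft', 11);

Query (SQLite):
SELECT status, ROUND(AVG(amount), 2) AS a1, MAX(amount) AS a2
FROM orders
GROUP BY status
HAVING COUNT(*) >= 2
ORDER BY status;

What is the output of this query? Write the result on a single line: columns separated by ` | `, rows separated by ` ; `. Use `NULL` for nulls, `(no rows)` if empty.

draft | 175 | 270 ; paid | 120 | 147 ; returned | 265 | 278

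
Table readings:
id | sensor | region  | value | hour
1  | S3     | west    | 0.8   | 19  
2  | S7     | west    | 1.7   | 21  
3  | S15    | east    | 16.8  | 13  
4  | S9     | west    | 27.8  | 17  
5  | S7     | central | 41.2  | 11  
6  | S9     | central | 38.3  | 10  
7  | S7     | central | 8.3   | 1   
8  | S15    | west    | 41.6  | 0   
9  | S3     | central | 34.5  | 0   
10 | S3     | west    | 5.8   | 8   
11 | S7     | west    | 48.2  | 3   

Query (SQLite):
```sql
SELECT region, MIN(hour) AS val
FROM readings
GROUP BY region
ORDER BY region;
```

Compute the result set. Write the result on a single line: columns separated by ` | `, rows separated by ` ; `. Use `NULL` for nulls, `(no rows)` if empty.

central | 0 ; east | 13 ; west | 0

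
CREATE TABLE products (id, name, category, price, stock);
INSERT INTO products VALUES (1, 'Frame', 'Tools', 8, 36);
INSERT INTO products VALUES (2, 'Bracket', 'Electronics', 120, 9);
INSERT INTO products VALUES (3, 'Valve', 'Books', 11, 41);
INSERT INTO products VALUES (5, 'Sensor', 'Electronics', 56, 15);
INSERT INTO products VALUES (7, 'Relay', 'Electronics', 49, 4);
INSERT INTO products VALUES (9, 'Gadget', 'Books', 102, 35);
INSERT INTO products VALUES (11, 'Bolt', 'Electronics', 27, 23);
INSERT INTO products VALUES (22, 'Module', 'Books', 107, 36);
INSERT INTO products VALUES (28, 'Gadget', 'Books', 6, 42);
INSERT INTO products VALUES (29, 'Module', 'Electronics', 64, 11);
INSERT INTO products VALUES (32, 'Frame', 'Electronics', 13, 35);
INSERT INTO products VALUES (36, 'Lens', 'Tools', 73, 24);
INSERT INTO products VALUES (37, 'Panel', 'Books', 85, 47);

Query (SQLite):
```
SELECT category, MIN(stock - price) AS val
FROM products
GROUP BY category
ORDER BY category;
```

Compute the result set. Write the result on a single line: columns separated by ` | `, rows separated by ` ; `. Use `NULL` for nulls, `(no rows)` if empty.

For each row compute stock - price.
Group by category; take MIN of the expression per group.
  Books: ids {3, 9, 22, 28, 37} → MIN(stock - price)=-71
  Electronics: ids {2, 5, 7, 11, 29, 32} → MIN(stock - price)=-111
  Tools: ids {1, 36} → MIN(stock - price)=-49

Books | -71 ; Electronics | -111 ; Tools | -49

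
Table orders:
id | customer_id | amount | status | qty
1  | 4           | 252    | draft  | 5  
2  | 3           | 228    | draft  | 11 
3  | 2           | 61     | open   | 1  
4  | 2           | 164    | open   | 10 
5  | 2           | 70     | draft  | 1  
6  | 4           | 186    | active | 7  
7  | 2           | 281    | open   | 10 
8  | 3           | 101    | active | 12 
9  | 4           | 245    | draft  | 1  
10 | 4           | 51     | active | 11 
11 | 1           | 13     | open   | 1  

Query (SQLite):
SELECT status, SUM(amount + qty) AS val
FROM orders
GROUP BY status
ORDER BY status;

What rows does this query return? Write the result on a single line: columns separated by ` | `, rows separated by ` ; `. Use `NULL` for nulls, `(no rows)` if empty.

For each row compute amount + qty.
Group by status; take SUM of the expression per group.
  active: ids {6, 8, 10} → SUM(amount + qty)=368
  draft: ids {1, 2, 5, 9} → SUM(amount + qty)=813
  open: ids {3, 4, 7, 11} → SUM(amount + qty)=541

active | 368 ; draft | 813 ; open | 541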